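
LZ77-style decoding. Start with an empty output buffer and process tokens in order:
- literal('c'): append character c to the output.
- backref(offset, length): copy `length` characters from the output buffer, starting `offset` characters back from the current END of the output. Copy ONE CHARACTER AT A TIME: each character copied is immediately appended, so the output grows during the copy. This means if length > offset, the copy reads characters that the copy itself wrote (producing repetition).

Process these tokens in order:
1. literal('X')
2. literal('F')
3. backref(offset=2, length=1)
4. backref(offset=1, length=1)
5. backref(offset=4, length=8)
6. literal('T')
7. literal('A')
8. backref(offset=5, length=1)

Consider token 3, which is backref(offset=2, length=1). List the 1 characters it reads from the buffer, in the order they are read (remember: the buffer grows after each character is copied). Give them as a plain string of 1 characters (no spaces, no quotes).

Answer: X

Derivation:
Token 1: literal('X'). Output: "X"
Token 2: literal('F'). Output: "XF"
Token 3: backref(off=2, len=1). Buffer before: "XF" (len 2)
  byte 1: read out[0]='X', append. Buffer now: "XFX"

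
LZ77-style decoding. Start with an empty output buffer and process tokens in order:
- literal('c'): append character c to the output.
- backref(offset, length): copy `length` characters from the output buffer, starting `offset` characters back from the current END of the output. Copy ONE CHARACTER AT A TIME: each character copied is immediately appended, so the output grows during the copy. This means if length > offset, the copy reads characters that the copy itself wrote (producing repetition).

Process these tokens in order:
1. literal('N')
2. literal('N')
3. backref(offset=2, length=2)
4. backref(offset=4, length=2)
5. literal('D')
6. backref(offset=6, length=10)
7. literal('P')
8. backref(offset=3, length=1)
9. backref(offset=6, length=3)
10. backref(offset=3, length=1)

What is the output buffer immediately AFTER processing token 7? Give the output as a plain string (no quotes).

Token 1: literal('N'). Output: "N"
Token 2: literal('N'). Output: "NN"
Token 3: backref(off=2, len=2). Copied 'NN' from pos 0. Output: "NNNN"
Token 4: backref(off=4, len=2). Copied 'NN' from pos 0. Output: "NNNNNN"
Token 5: literal('D'). Output: "NNNNNND"
Token 6: backref(off=6, len=10) (overlapping!). Copied 'NNNNNDNNNN' from pos 1. Output: "NNNNNNDNNNNNDNNNN"
Token 7: literal('P'). Output: "NNNNNNDNNNNNDNNNNP"

Answer: NNNNNNDNNNNNDNNNNP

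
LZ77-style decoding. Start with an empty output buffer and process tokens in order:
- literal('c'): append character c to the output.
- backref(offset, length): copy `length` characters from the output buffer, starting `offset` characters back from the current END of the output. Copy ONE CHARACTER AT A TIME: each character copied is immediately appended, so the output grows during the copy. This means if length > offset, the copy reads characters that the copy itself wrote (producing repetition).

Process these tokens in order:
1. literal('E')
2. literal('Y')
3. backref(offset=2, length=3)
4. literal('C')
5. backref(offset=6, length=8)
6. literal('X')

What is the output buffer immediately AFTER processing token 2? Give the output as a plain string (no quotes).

Token 1: literal('E'). Output: "E"
Token 2: literal('Y'). Output: "EY"

Answer: EY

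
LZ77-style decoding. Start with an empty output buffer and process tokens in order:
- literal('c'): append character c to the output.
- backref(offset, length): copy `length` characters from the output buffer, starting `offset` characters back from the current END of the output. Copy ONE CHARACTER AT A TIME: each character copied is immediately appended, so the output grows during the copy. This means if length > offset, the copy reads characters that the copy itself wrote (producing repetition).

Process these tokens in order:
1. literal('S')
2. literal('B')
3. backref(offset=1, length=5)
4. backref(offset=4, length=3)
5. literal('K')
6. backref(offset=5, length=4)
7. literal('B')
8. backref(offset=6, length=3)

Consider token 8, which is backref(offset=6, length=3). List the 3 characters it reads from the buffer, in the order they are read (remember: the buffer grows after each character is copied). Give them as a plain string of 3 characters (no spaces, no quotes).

Token 1: literal('S'). Output: "S"
Token 2: literal('B'). Output: "SB"
Token 3: backref(off=1, len=5) (overlapping!). Copied 'BBBBB' from pos 1. Output: "SBBBBBB"
Token 4: backref(off=4, len=3). Copied 'BBB' from pos 3. Output: "SBBBBBBBBB"
Token 5: literal('K'). Output: "SBBBBBBBBBK"
Token 6: backref(off=5, len=4). Copied 'BBBB' from pos 6. Output: "SBBBBBBBBBKBBBB"
Token 7: literal('B'). Output: "SBBBBBBBBBKBBBBB"
Token 8: backref(off=6, len=3). Buffer before: "SBBBBBBBBBKBBBBB" (len 16)
  byte 1: read out[10]='K', append. Buffer now: "SBBBBBBBBBKBBBBBK"
  byte 2: read out[11]='B', append. Buffer now: "SBBBBBBBBBKBBBBBKB"
  byte 3: read out[12]='B', append. Buffer now: "SBBBBBBBBBKBBBBBKBB"

Answer: KBB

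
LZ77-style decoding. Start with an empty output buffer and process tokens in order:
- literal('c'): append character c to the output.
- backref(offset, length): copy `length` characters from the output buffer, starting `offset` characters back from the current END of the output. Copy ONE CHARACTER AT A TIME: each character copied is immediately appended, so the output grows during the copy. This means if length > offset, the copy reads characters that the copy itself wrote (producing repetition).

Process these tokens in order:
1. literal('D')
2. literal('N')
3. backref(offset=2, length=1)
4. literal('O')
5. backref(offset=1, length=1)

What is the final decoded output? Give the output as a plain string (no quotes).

Token 1: literal('D'). Output: "D"
Token 2: literal('N'). Output: "DN"
Token 3: backref(off=2, len=1). Copied 'D' from pos 0. Output: "DND"
Token 4: literal('O'). Output: "DNDO"
Token 5: backref(off=1, len=1). Copied 'O' from pos 3. Output: "DNDOO"

Answer: DNDOO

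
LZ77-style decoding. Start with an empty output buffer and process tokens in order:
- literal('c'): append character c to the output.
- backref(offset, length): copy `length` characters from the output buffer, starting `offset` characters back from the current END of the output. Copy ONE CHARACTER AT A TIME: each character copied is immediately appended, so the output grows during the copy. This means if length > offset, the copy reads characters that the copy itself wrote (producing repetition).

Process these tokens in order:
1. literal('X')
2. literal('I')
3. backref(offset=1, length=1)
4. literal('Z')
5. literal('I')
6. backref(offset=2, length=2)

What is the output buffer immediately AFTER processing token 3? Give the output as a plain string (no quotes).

Answer: XII

Derivation:
Token 1: literal('X'). Output: "X"
Token 2: literal('I'). Output: "XI"
Token 3: backref(off=1, len=1). Copied 'I' from pos 1. Output: "XII"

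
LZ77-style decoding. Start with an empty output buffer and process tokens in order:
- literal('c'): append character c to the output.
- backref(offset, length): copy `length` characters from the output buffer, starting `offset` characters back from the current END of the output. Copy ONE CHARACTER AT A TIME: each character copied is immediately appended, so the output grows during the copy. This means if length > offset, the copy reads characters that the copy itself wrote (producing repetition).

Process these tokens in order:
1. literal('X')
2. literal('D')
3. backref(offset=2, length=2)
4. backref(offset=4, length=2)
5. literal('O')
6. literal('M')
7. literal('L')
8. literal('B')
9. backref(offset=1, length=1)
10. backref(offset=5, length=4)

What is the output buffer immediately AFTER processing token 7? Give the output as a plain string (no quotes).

Token 1: literal('X'). Output: "X"
Token 2: literal('D'). Output: "XD"
Token 3: backref(off=2, len=2). Copied 'XD' from pos 0. Output: "XDXD"
Token 4: backref(off=4, len=2). Copied 'XD' from pos 0. Output: "XDXDXD"
Token 5: literal('O'). Output: "XDXDXDO"
Token 6: literal('M'). Output: "XDXDXDOM"
Token 7: literal('L'). Output: "XDXDXDOML"

Answer: XDXDXDOML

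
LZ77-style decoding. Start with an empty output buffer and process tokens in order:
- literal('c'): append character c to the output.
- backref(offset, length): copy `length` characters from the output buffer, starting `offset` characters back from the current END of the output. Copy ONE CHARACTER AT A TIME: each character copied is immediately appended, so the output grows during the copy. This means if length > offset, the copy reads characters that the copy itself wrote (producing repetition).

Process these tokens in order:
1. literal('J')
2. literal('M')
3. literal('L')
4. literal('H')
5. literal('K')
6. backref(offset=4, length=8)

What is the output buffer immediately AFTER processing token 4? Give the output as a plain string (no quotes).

Token 1: literal('J'). Output: "J"
Token 2: literal('M'). Output: "JM"
Token 3: literal('L'). Output: "JML"
Token 4: literal('H'). Output: "JMLH"

Answer: JMLH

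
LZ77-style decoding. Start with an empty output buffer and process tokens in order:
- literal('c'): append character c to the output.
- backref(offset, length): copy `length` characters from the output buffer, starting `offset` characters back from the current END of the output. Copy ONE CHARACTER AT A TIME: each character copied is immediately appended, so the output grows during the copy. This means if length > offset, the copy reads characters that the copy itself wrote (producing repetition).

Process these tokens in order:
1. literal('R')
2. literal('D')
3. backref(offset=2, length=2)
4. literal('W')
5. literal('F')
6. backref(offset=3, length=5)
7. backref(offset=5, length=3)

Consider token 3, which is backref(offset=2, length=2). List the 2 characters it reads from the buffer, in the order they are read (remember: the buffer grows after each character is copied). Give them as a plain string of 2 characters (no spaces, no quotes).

Token 1: literal('R'). Output: "R"
Token 2: literal('D'). Output: "RD"
Token 3: backref(off=2, len=2). Buffer before: "RD" (len 2)
  byte 1: read out[0]='R', append. Buffer now: "RDR"
  byte 2: read out[1]='D', append. Buffer now: "RDRD"

Answer: RD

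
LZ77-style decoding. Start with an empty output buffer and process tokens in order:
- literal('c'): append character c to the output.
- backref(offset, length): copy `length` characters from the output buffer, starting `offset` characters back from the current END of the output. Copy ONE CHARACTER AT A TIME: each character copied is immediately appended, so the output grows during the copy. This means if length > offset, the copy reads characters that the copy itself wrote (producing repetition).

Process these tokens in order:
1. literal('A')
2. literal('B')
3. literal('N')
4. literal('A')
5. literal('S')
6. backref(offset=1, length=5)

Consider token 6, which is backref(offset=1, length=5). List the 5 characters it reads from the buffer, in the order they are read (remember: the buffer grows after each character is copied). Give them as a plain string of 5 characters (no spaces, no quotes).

Token 1: literal('A'). Output: "A"
Token 2: literal('B'). Output: "AB"
Token 3: literal('N'). Output: "ABN"
Token 4: literal('A'). Output: "ABNA"
Token 5: literal('S'). Output: "ABNAS"
Token 6: backref(off=1, len=5). Buffer before: "ABNAS" (len 5)
  byte 1: read out[4]='S', append. Buffer now: "ABNASS"
  byte 2: read out[5]='S', append. Buffer now: "ABNASSS"
  byte 3: read out[6]='S', append. Buffer now: "ABNASSSS"
  byte 4: read out[7]='S', append. Buffer now: "ABNASSSSS"
  byte 5: read out[8]='S', append. Buffer now: "ABNASSSSSS"

Answer: SSSSS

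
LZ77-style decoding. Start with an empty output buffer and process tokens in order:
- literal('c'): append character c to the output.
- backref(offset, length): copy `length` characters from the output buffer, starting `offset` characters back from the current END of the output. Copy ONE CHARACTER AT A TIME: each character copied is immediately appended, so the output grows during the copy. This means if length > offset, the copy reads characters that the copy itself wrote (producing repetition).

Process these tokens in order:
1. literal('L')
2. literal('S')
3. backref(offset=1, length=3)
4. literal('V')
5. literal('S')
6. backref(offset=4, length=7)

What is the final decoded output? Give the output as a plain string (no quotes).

Token 1: literal('L'). Output: "L"
Token 2: literal('S'). Output: "LS"
Token 3: backref(off=1, len=3) (overlapping!). Copied 'SSS' from pos 1. Output: "LSSSS"
Token 4: literal('V'). Output: "LSSSSV"
Token 5: literal('S'). Output: "LSSSSVS"
Token 6: backref(off=4, len=7) (overlapping!). Copied 'SSVSSSV' from pos 3. Output: "LSSSSVSSSVSSSV"

Answer: LSSSSVSSSVSSSV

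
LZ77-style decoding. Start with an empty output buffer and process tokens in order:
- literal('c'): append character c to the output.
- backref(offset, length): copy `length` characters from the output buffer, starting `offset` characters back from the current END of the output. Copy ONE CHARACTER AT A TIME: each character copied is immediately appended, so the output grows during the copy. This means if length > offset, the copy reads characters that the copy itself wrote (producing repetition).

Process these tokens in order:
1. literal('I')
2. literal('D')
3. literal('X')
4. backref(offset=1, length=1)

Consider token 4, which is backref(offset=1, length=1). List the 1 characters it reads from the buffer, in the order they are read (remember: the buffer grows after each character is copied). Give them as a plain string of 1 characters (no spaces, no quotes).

Answer: X

Derivation:
Token 1: literal('I'). Output: "I"
Token 2: literal('D'). Output: "ID"
Token 3: literal('X'). Output: "IDX"
Token 4: backref(off=1, len=1). Buffer before: "IDX" (len 3)
  byte 1: read out[2]='X', append. Buffer now: "IDXX"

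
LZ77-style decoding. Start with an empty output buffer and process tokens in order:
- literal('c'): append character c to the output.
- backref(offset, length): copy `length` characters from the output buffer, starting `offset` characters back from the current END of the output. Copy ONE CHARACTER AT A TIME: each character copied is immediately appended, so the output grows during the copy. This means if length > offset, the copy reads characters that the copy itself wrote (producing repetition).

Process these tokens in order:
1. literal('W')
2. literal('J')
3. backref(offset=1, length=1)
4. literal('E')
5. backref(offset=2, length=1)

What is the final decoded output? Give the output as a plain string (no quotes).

Token 1: literal('W'). Output: "W"
Token 2: literal('J'). Output: "WJ"
Token 3: backref(off=1, len=1). Copied 'J' from pos 1. Output: "WJJ"
Token 4: literal('E'). Output: "WJJE"
Token 5: backref(off=2, len=1). Copied 'J' from pos 2. Output: "WJJEJ"

Answer: WJJEJ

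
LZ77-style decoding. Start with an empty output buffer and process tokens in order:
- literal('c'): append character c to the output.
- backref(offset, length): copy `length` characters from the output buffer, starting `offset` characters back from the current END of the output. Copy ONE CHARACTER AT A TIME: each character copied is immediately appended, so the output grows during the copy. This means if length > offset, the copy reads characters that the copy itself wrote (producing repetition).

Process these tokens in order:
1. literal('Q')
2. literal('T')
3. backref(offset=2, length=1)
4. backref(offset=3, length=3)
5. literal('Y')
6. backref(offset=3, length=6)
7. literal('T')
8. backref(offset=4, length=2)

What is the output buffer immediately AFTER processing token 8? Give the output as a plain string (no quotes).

Token 1: literal('Q'). Output: "Q"
Token 2: literal('T'). Output: "QT"
Token 3: backref(off=2, len=1). Copied 'Q' from pos 0. Output: "QTQ"
Token 4: backref(off=3, len=3). Copied 'QTQ' from pos 0. Output: "QTQQTQ"
Token 5: literal('Y'). Output: "QTQQTQY"
Token 6: backref(off=3, len=6) (overlapping!). Copied 'TQYTQY' from pos 4. Output: "QTQQTQYTQYTQY"
Token 7: literal('T'). Output: "QTQQTQYTQYTQYT"
Token 8: backref(off=4, len=2). Copied 'TQ' from pos 10. Output: "QTQQTQYTQYTQYTTQ"

Answer: QTQQTQYTQYTQYTTQ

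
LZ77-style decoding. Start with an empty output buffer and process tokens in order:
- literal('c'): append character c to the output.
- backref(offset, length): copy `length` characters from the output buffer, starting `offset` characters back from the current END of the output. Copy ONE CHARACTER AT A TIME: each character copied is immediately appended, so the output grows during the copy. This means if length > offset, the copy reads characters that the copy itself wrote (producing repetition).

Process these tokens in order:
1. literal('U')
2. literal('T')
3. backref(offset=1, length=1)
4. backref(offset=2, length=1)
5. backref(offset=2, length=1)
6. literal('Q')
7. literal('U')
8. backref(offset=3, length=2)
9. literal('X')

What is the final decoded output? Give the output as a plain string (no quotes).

Token 1: literal('U'). Output: "U"
Token 2: literal('T'). Output: "UT"
Token 3: backref(off=1, len=1). Copied 'T' from pos 1. Output: "UTT"
Token 4: backref(off=2, len=1). Copied 'T' from pos 1. Output: "UTTT"
Token 5: backref(off=2, len=1). Copied 'T' from pos 2. Output: "UTTTT"
Token 6: literal('Q'). Output: "UTTTTQ"
Token 7: literal('U'). Output: "UTTTTQU"
Token 8: backref(off=3, len=2). Copied 'TQ' from pos 4. Output: "UTTTTQUTQ"
Token 9: literal('X'). Output: "UTTTTQUTQX"

Answer: UTTTTQUTQX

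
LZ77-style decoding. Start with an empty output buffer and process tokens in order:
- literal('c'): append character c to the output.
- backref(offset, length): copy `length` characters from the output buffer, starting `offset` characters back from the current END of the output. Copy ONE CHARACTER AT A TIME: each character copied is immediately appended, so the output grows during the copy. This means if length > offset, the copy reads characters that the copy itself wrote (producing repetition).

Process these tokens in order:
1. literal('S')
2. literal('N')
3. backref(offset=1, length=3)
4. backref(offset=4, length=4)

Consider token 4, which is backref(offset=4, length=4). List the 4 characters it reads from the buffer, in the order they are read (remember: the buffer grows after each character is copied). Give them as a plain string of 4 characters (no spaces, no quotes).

Token 1: literal('S'). Output: "S"
Token 2: literal('N'). Output: "SN"
Token 3: backref(off=1, len=3) (overlapping!). Copied 'NNN' from pos 1. Output: "SNNNN"
Token 4: backref(off=4, len=4). Buffer before: "SNNNN" (len 5)
  byte 1: read out[1]='N', append. Buffer now: "SNNNNN"
  byte 2: read out[2]='N', append. Buffer now: "SNNNNNN"
  byte 3: read out[3]='N', append. Buffer now: "SNNNNNNN"
  byte 4: read out[4]='N', append. Buffer now: "SNNNNNNNN"

Answer: NNNN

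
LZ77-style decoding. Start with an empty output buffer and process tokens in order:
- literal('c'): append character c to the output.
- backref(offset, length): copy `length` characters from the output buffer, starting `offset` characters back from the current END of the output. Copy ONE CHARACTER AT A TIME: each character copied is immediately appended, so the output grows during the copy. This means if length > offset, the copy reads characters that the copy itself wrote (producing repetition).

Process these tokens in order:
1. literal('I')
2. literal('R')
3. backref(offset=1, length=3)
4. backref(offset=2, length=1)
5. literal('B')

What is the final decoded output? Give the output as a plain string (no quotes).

Token 1: literal('I'). Output: "I"
Token 2: literal('R'). Output: "IR"
Token 3: backref(off=1, len=3) (overlapping!). Copied 'RRR' from pos 1. Output: "IRRRR"
Token 4: backref(off=2, len=1). Copied 'R' from pos 3. Output: "IRRRRR"
Token 5: literal('B'). Output: "IRRRRRB"

Answer: IRRRRRB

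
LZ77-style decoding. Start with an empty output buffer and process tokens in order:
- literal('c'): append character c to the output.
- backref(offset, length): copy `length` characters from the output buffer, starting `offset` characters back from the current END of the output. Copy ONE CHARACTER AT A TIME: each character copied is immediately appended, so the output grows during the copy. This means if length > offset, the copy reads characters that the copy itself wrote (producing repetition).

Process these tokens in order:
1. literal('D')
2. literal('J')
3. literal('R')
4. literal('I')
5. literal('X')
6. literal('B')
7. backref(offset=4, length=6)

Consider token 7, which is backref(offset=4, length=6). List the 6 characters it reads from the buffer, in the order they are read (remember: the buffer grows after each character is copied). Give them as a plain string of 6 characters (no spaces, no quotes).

Token 1: literal('D'). Output: "D"
Token 2: literal('J'). Output: "DJ"
Token 3: literal('R'). Output: "DJR"
Token 4: literal('I'). Output: "DJRI"
Token 5: literal('X'). Output: "DJRIX"
Token 6: literal('B'). Output: "DJRIXB"
Token 7: backref(off=4, len=6). Buffer before: "DJRIXB" (len 6)
  byte 1: read out[2]='R', append. Buffer now: "DJRIXBR"
  byte 2: read out[3]='I', append. Buffer now: "DJRIXBRI"
  byte 3: read out[4]='X', append. Buffer now: "DJRIXBRIX"
  byte 4: read out[5]='B', append. Buffer now: "DJRIXBRIXB"
  byte 5: read out[6]='R', append. Buffer now: "DJRIXBRIXBR"
  byte 6: read out[7]='I', append. Buffer now: "DJRIXBRIXBRI"

Answer: RIXBRI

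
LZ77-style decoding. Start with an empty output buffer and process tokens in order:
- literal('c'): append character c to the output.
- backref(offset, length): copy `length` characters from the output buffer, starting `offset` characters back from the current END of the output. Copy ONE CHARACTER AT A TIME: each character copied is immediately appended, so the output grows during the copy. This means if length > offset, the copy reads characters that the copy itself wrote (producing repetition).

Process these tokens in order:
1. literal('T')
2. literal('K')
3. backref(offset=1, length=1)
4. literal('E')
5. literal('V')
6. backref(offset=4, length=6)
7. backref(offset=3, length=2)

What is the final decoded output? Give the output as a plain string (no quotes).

Answer: TKKEVKKEVKKVK

Derivation:
Token 1: literal('T'). Output: "T"
Token 2: literal('K'). Output: "TK"
Token 3: backref(off=1, len=1). Copied 'K' from pos 1. Output: "TKK"
Token 4: literal('E'). Output: "TKKE"
Token 5: literal('V'). Output: "TKKEV"
Token 6: backref(off=4, len=6) (overlapping!). Copied 'KKEVKK' from pos 1. Output: "TKKEVKKEVKK"
Token 7: backref(off=3, len=2). Copied 'VK' from pos 8. Output: "TKKEVKKEVKKVK"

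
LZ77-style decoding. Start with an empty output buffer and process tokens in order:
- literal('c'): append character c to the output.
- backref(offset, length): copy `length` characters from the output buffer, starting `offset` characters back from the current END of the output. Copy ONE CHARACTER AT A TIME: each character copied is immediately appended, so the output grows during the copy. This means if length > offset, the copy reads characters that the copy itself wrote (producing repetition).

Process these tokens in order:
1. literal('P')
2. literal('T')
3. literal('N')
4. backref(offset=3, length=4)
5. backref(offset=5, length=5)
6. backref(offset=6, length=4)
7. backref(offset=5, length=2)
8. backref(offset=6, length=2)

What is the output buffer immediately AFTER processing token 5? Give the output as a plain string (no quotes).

Answer: PTNPTNPNPTNP

Derivation:
Token 1: literal('P'). Output: "P"
Token 2: literal('T'). Output: "PT"
Token 3: literal('N'). Output: "PTN"
Token 4: backref(off=3, len=4) (overlapping!). Copied 'PTNP' from pos 0. Output: "PTNPTNP"
Token 5: backref(off=5, len=5). Copied 'NPTNP' from pos 2. Output: "PTNPTNPNPTNP"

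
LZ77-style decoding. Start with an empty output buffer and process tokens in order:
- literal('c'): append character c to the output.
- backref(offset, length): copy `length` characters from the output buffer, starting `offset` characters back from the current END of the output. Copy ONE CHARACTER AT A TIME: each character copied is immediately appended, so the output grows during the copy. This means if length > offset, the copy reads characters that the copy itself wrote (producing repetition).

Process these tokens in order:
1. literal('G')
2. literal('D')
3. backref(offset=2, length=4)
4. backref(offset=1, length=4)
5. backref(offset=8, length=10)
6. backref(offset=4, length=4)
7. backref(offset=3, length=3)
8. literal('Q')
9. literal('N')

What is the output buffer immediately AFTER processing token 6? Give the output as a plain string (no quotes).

Answer: GDGDGDDDDDGDGDDDDDGDDDGD

Derivation:
Token 1: literal('G'). Output: "G"
Token 2: literal('D'). Output: "GD"
Token 3: backref(off=2, len=4) (overlapping!). Copied 'GDGD' from pos 0. Output: "GDGDGD"
Token 4: backref(off=1, len=4) (overlapping!). Copied 'DDDD' from pos 5. Output: "GDGDGDDDDD"
Token 5: backref(off=8, len=10) (overlapping!). Copied 'GDGDDDDDGD' from pos 2. Output: "GDGDGDDDDDGDGDDDDDGD"
Token 6: backref(off=4, len=4). Copied 'DDGD' from pos 16. Output: "GDGDGDDDDDGDGDDDDDGDDDGD"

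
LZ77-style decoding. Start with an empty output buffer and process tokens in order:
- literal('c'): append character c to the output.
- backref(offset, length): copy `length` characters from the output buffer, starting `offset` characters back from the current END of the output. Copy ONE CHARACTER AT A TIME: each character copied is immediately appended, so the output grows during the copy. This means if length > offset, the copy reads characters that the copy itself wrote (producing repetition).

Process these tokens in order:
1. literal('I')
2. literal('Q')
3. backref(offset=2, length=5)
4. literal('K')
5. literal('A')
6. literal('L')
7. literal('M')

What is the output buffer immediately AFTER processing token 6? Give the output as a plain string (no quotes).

Answer: IQIQIQIKAL

Derivation:
Token 1: literal('I'). Output: "I"
Token 2: literal('Q'). Output: "IQ"
Token 3: backref(off=2, len=5) (overlapping!). Copied 'IQIQI' from pos 0. Output: "IQIQIQI"
Token 4: literal('K'). Output: "IQIQIQIK"
Token 5: literal('A'). Output: "IQIQIQIKA"
Token 6: literal('L'). Output: "IQIQIQIKAL"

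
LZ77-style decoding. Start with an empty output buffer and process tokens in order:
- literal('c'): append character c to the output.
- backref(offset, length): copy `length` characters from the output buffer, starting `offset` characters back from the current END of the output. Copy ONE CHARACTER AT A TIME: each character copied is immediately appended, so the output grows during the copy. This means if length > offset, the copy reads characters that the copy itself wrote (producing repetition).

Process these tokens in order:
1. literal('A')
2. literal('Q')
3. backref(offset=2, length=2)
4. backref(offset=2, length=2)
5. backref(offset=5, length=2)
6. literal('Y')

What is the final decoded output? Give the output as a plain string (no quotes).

Answer: AQAQAQQAY

Derivation:
Token 1: literal('A'). Output: "A"
Token 2: literal('Q'). Output: "AQ"
Token 3: backref(off=2, len=2). Copied 'AQ' from pos 0. Output: "AQAQ"
Token 4: backref(off=2, len=2). Copied 'AQ' from pos 2. Output: "AQAQAQ"
Token 5: backref(off=5, len=2). Copied 'QA' from pos 1. Output: "AQAQAQQA"
Token 6: literal('Y'). Output: "AQAQAQQAY"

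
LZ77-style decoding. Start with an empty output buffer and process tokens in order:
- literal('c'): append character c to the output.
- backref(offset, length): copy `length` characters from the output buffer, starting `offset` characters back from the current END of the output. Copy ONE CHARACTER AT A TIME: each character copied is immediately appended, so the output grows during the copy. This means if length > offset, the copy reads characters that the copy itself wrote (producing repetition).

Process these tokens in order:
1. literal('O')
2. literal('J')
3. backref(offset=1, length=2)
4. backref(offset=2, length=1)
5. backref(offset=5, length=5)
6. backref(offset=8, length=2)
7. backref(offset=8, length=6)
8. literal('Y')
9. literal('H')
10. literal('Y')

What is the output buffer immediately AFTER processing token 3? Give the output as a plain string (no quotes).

Token 1: literal('O'). Output: "O"
Token 2: literal('J'). Output: "OJ"
Token 3: backref(off=1, len=2) (overlapping!). Copied 'JJ' from pos 1. Output: "OJJJ"

Answer: OJJJ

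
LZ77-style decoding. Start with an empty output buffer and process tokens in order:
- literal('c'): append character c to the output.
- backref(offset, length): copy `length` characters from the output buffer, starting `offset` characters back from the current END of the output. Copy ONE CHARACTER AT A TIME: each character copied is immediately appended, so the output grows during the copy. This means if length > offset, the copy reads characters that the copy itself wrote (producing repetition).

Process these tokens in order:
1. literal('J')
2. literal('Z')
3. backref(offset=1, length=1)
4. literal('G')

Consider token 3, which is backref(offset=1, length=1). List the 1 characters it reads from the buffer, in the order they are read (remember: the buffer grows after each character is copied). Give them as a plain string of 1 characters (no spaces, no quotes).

Answer: Z

Derivation:
Token 1: literal('J'). Output: "J"
Token 2: literal('Z'). Output: "JZ"
Token 3: backref(off=1, len=1). Buffer before: "JZ" (len 2)
  byte 1: read out[1]='Z', append. Buffer now: "JZZ"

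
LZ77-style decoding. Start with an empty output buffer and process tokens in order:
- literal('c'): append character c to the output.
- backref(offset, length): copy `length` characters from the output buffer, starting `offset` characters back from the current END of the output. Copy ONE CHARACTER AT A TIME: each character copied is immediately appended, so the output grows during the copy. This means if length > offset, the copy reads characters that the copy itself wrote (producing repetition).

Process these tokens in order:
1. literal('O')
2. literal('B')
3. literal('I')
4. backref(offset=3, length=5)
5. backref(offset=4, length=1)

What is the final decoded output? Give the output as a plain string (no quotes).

Answer: OBIOBIOBB

Derivation:
Token 1: literal('O'). Output: "O"
Token 2: literal('B'). Output: "OB"
Token 3: literal('I'). Output: "OBI"
Token 4: backref(off=3, len=5) (overlapping!). Copied 'OBIOB' from pos 0. Output: "OBIOBIOB"
Token 5: backref(off=4, len=1). Copied 'B' from pos 4. Output: "OBIOBIOBB"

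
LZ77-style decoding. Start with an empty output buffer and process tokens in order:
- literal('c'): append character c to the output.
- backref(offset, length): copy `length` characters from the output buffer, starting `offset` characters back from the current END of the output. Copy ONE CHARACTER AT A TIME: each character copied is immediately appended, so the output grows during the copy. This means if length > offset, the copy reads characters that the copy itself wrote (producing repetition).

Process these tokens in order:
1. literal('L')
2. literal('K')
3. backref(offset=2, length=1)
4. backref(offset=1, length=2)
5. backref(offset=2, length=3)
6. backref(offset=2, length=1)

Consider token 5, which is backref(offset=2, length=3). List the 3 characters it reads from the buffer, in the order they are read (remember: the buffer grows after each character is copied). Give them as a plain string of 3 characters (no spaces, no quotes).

Token 1: literal('L'). Output: "L"
Token 2: literal('K'). Output: "LK"
Token 3: backref(off=2, len=1). Copied 'L' from pos 0. Output: "LKL"
Token 4: backref(off=1, len=2) (overlapping!). Copied 'LL' from pos 2. Output: "LKLLL"
Token 5: backref(off=2, len=3). Buffer before: "LKLLL" (len 5)
  byte 1: read out[3]='L', append. Buffer now: "LKLLLL"
  byte 2: read out[4]='L', append. Buffer now: "LKLLLLL"
  byte 3: read out[5]='L', append. Buffer now: "LKLLLLLL"

Answer: LLL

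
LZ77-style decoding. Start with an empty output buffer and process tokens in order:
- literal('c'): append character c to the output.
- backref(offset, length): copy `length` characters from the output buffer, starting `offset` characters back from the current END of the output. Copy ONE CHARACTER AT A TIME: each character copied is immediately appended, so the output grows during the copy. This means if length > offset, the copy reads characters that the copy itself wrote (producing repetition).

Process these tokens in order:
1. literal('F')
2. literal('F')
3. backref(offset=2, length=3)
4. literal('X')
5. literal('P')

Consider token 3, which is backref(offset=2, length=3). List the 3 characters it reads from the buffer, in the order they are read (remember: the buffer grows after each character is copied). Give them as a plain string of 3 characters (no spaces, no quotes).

Answer: FFF

Derivation:
Token 1: literal('F'). Output: "F"
Token 2: literal('F'). Output: "FF"
Token 3: backref(off=2, len=3). Buffer before: "FF" (len 2)
  byte 1: read out[0]='F', append. Buffer now: "FFF"
  byte 2: read out[1]='F', append. Buffer now: "FFFF"
  byte 3: read out[2]='F', append. Buffer now: "FFFFF"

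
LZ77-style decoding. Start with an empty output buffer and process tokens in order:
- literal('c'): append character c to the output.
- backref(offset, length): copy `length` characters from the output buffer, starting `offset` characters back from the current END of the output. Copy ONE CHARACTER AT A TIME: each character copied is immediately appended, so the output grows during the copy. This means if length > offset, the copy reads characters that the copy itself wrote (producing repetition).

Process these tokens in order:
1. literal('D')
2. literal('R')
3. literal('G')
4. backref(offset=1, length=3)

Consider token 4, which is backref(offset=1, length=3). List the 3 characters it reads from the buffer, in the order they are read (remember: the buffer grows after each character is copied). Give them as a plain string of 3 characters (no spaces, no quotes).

Answer: GGG

Derivation:
Token 1: literal('D'). Output: "D"
Token 2: literal('R'). Output: "DR"
Token 3: literal('G'). Output: "DRG"
Token 4: backref(off=1, len=3). Buffer before: "DRG" (len 3)
  byte 1: read out[2]='G', append. Buffer now: "DRGG"
  byte 2: read out[3]='G', append. Buffer now: "DRGGG"
  byte 3: read out[4]='G', append. Buffer now: "DRGGGG"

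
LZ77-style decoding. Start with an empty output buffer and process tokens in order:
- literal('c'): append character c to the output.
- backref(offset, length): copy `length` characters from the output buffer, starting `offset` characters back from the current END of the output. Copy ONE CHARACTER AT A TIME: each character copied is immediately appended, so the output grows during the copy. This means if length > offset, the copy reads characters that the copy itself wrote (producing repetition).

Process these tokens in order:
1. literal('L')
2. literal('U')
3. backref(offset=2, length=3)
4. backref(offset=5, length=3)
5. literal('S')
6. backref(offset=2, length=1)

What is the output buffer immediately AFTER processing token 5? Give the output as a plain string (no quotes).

Answer: LULULLULS

Derivation:
Token 1: literal('L'). Output: "L"
Token 2: literal('U'). Output: "LU"
Token 3: backref(off=2, len=3) (overlapping!). Copied 'LUL' from pos 0. Output: "LULUL"
Token 4: backref(off=5, len=3). Copied 'LUL' from pos 0. Output: "LULULLUL"
Token 5: literal('S'). Output: "LULULLULS"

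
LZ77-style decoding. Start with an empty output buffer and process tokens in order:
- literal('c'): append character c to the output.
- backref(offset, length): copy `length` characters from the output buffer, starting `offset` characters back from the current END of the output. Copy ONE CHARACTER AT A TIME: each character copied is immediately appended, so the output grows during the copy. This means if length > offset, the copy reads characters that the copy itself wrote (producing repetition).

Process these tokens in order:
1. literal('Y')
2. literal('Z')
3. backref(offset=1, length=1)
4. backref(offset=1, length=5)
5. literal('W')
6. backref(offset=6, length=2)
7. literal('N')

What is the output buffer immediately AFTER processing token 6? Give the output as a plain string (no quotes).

Answer: YZZZZZZZWZZ

Derivation:
Token 1: literal('Y'). Output: "Y"
Token 2: literal('Z'). Output: "YZ"
Token 3: backref(off=1, len=1). Copied 'Z' from pos 1. Output: "YZZ"
Token 4: backref(off=1, len=5) (overlapping!). Copied 'ZZZZZ' from pos 2. Output: "YZZZZZZZ"
Token 5: literal('W'). Output: "YZZZZZZZW"
Token 6: backref(off=6, len=2). Copied 'ZZ' from pos 3. Output: "YZZZZZZZWZZ"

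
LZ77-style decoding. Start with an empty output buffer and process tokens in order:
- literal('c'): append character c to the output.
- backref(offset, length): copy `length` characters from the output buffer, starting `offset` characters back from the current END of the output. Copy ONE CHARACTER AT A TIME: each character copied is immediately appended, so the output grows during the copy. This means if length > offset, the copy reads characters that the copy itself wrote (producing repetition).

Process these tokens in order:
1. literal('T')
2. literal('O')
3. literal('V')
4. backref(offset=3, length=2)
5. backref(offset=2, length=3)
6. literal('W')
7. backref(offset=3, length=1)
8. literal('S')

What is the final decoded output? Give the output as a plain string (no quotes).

Answer: TOVTOTOTWOS

Derivation:
Token 1: literal('T'). Output: "T"
Token 2: literal('O'). Output: "TO"
Token 3: literal('V'). Output: "TOV"
Token 4: backref(off=3, len=2). Copied 'TO' from pos 0. Output: "TOVTO"
Token 5: backref(off=2, len=3) (overlapping!). Copied 'TOT' from pos 3. Output: "TOVTOTOT"
Token 6: literal('W'). Output: "TOVTOTOTW"
Token 7: backref(off=3, len=1). Copied 'O' from pos 6. Output: "TOVTOTOTWO"
Token 8: literal('S'). Output: "TOVTOTOTWOS"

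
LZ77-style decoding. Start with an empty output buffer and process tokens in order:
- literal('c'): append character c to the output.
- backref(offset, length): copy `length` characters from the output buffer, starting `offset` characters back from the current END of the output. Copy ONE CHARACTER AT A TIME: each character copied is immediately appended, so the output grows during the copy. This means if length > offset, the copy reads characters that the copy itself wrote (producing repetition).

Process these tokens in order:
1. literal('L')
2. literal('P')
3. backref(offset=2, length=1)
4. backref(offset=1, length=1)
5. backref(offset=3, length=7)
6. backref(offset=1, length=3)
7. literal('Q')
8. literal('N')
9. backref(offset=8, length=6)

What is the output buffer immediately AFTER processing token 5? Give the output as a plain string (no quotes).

Answer: LPLLPLLPLLP

Derivation:
Token 1: literal('L'). Output: "L"
Token 2: literal('P'). Output: "LP"
Token 3: backref(off=2, len=1). Copied 'L' from pos 0. Output: "LPL"
Token 4: backref(off=1, len=1). Copied 'L' from pos 2. Output: "LPLL"
Token 5: backref(off=3, len=7) (overlapping!). Copied 'PLLPLLP' from pos 1. Output: "LPLLPLLPLLP"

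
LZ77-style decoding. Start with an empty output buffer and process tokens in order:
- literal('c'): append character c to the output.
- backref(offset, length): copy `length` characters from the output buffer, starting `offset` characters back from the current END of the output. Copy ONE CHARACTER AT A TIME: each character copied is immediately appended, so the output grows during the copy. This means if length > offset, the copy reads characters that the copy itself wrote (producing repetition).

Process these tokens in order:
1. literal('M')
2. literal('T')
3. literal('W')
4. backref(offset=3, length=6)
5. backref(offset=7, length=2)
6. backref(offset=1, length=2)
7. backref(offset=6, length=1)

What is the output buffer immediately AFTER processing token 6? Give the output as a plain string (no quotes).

Token 1: literal('M'). Output: "M"
Token 2: literal('T'). Output: "MT"
Token 3: literal('W'). Output: "MTW"
Token 4: backref(off=3, len=6) (overlapping!). Copied 'MTWMTW' from pos 0. Output: "MTWMTWMTW"
Token 5: backref(off=7, len=2). Copied 'WM' from pos 2. Output: "MTWMTWMTWWM"
Token 6: backref(off=1, len=2) (overlapping!). Copied 'MM' from pos 10. Output: "MTWMTWMTWWMMM"

Answer: MTWMTWMTWWMMM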